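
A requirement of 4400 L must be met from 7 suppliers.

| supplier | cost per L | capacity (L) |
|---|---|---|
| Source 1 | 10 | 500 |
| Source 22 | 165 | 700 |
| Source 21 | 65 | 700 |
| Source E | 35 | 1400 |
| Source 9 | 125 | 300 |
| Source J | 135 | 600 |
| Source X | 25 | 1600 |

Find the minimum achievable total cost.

164500

Use suppliers in increasing cost order.
Take 500 from Source 1 at 10 ; need 3900 more.
Take 1600 from Source X at 25 ; need 2300 more.
Take 1400 from Source E at 35 ; need 900 more.
Take 700 from Source 21 at 65 ; need 200 more.
Take 200 from Source 9 at 125 to finish.
Source J, Source 22: unused.
Cost = 500×10 + 1600×25 + 1400×35 + 700×65 + 200×125 = 164500.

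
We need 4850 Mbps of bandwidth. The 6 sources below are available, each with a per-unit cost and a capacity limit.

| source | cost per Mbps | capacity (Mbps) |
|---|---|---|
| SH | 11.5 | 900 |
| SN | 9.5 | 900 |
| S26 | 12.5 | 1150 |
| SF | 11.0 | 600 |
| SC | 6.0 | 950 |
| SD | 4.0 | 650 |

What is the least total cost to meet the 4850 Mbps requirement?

Use sources in increasing cost order.
SD (4.0): use full 650 → 4200 Mbps to go.
SC at 6.0: take all 950 Mbps → 3250 still needed.
SN (9.5): use full 900 → 2350 Mbps to go.
SF (11.0): use full 600 → 1750 Mbps to go.
SH (11.5): use full 900 → 850 Mbps to go.
S26 at 12.5: take 850 of its 1150 → requirement met.
Cost = 650×4.0 + 950×6.0 + 900×9.5 + 600×11.0 + 900×11.5 + 850×12.5 = 44425.

44425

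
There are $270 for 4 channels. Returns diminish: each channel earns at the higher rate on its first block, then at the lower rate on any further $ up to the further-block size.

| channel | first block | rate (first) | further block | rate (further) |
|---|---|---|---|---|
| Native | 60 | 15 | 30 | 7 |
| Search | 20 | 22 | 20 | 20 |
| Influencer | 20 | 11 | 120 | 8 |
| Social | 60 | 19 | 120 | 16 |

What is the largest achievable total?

4650

Treat each block as its own option and order by rate: Search/tier1 22 > Search/tier2 20 > Social/tier1 19 > Social/tier2 16 > Native/tier1 15 > Influencer/tier1 11 > Influencer/tier2 8 > Native/tier2 7.
Search/tier1 (22): +20 — 250 left.
Search tier2 at 20: fill all 20 — 230 left.
Social/tier1 (19): +60 — 170 left.
Social tier2 at 16: fill all 120 — 50 left.
Native/tier1: +50 of 60 at 15; pool empty.
Total = 22×20 + 20×20 + 19×60 + 16×120 + 15×50 = 4650.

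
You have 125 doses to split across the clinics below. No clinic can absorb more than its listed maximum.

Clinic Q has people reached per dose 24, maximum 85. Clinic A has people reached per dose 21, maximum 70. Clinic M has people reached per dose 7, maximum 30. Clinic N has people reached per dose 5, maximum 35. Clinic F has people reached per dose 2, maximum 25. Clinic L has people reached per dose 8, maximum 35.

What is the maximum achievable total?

2880

Rank by people reached per dose: Clinic Q 24 > Clinic A 21 > Clinic L 8 > Clinic M 7 > Clinic N 5 > Clinic F 2.
Clinic Q: +85 to 85 (cap) ; 40 left.
Only 40 left; Clinic A takes them to reach 40.
Total = 24×85 + 21×40 = 2880.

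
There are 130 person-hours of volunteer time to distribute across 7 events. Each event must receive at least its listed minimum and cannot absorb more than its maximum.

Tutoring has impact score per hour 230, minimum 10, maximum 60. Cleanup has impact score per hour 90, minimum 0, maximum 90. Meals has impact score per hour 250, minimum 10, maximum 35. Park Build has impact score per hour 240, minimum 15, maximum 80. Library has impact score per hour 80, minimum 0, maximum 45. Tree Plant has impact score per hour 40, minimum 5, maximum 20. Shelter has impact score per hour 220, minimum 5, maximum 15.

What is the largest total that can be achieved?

Meeting every minimum uses 10+0+10+15+0+5+5 = 45 person-hours, leaving 85.
Order the events by impact score per hour: Meals 250 > Park Build 240 > Tutoring 230 > Shelter 220 > Cleanup 90 > Library 80 > Tree Plant 40.
Give Meals 25 more to hit its cap of 35 → 60 left.
Park Build: +60 (room for 65) → 75. Pool exhausted.
Total = 230×10 + 250×35 + 240×75 + 40×5 + 220×5 = 30350.

30350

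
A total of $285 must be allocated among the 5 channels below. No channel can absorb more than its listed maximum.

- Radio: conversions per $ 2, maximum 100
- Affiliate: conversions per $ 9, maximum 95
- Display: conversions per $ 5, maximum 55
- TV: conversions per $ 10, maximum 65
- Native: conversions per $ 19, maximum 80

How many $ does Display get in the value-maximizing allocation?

Order the channels by conversions per $: Native 19 > TV 10 > Affiliate 9 > Display 5 > Radio 2.
Native takes 80 to reach its cap of 80 ; 205 left.
Give TV 65 to hit its cap of 65 ; 140 left.
Give Affiliate 95 to hit its cap of 95 ; 45 left.
Display: +45 (room for 55) → 45. Pool exhausted.

45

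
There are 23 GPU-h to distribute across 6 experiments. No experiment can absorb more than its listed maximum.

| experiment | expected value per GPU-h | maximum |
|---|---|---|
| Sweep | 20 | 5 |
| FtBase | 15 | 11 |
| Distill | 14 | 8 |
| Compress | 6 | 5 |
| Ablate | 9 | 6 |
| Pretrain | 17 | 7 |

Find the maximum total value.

Order the experiments by expected value per GPU-h: Sweep 20 > Pretrain 17 > FtBase 15 > Distill 14 > Ablate 9 > Compress 6.
Sweep takes 5 to reach its cap of 5 — 18 left.
Pretrain takes 7 to reach its cap of 7 — 11 left.
FtBase: +11 to 11 (cap) — 0 left.
Total = 20×5 + 15×11 + 17×7 = 384.

384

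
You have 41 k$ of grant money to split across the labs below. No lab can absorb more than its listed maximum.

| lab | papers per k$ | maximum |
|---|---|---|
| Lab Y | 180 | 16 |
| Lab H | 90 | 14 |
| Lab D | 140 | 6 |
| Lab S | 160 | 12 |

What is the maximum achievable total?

Rank by papers per k$: Lab Y 180 > Lab S 160 > Lab D 140 > Lab H 90.
Give Lab Y 16 to hit its cap of 16 → 25 left.
Lab S takes 12 to reach its cap of 12 → 13 left.
Lab D: +6 to 6 (cap) → 7 left.
Lab H: +7 (room for 14) → 7. Pool exhausted.
Total = 180×16 + 90×7 + 140×6 + 160×12 = 6270.

6270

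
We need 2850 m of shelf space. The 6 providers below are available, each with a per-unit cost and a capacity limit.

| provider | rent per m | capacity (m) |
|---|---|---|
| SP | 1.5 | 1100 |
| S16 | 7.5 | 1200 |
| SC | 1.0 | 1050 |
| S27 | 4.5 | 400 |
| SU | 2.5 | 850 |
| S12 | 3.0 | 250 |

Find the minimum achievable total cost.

Use providers in increasing cost order.
SC at 1.0: take all 1050 m ; 1800 still needed.
SP at 1.5: take all 1100 m ; 700 still needed.
SU at 2.5: take 700 of its 850 ; requirement met.
S12, S27, S16: unused.
Cost = 1050×1.0 + 1100×1.5 + 700×2.5 = 4450.

4450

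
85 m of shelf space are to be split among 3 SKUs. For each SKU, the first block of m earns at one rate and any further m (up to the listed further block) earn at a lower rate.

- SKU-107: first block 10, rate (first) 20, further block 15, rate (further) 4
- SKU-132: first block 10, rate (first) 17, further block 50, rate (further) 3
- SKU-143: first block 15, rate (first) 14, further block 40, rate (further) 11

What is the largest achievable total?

1060

Treat each block as its own option and order by rate: SKU-107/T1 20 > SKU-132/T1 17 > SKU-143/T1 14 > SKU-143/T2 11 > SKU-107/T2 4 > SKU-132/T2 3.
SKU-107 T1 at 20: fill all 10 → 75 left.
SKU-132 T1 at 17: fill all 10 → 65 left.
SKU-143 T1 at 14: fill all 15 → 50 left.
Fill SKU-143 T2 block (40 at 11) → 10 left.
SKU-107/T2: +10 of 15 at 4; pool empty.
Total = 20×10 + 17×10 + 14×15 + 11×40 + 4×10 = 1060.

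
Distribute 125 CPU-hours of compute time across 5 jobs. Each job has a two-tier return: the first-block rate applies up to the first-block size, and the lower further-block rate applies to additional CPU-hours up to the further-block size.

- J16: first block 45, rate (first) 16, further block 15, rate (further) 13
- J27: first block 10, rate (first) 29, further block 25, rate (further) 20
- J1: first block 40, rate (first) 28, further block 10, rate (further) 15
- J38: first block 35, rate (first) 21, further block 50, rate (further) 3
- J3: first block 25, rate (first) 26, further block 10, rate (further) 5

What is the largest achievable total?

3095

Rank every tier by rate: J27/T1 29 > J1/T1 28 > J3/T1 26 > J38/T1 21 > J27/T2 20 > J16/T1 16 > J1/T2 15 > J16/T2 13 > J3/T2 5 > J38/T2 3.
J27 T1 at 29: fill all 10 — 115 left.
Fill J1 T1 block (40 at 28) — 75 left.
Fill J3 T1 block (25 at 26) — 50 left.
J38/T1 (21): +35 — 15 left.
J27/T2: +15 of 25 at 20; pool empty.
Total = 29×10 + 28×40 + 26×25 + 21×35 + 20×15 = 3095.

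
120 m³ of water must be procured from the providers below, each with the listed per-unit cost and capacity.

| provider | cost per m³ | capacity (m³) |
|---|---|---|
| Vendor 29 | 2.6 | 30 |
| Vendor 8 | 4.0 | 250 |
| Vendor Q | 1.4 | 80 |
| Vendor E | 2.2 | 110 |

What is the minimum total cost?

Use providers in increasing cost order.
Vendor Q (1.4): use full 80 ; 40 m³ to go.
Vendor E at 2.2: take 40 of its 110 ; requirement met.
Vendor 29, Vendor 8: unused.
Cost = 80×1.4 + 40×2.2 = 200.

200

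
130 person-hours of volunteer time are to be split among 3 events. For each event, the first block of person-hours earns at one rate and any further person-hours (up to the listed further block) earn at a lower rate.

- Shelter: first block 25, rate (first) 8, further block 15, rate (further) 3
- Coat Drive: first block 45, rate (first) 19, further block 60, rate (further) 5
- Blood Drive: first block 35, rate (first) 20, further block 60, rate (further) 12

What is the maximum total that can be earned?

Rank every tier by rate: Blood Drive/first 20 > Coat Drive/first 19 > Blood Drive/second 12 > Shelter/first 8 > Coat Drive/second 5 > Shelter/second 3.
Fill Blood Drive first block (35 at 20) ; 95 left.
Coat Drive/first (19): +45 ; 50 left.
Blood Drive/second: +50 of 60 at 12; pool empty.
Total = 20×35 + 19×45 + 12×50 = 2155.

2155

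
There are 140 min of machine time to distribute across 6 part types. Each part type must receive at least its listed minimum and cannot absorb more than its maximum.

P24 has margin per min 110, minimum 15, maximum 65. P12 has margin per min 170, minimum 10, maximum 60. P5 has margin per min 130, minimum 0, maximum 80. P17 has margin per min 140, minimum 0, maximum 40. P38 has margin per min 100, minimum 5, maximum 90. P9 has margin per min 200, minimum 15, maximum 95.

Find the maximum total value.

Meeting every minimum uses 15+10+0+0+5+15 = 45 min, leaving 95.
Rank by margin per min: P9 200 > P12 170 > P17 140 > P5 130 > P24 110 > P38 100.
Give P9 80 more to hit its cap of 95 → 15 left.
P12 has room for 50 more but only 15 remain, so it gets 25.
Total = 110×15 + 170×25 + 100×5 + 200×95 = 25400.

25400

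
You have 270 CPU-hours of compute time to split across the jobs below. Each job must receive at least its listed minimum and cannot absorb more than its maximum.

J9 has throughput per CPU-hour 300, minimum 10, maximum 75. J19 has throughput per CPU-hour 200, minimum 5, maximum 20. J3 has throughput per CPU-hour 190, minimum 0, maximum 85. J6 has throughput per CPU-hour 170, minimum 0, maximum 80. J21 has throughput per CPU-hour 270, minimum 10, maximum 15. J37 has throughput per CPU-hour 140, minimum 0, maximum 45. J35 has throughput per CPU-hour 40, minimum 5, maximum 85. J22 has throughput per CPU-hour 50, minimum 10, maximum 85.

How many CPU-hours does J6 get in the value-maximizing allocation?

Meeting every minimum uses 10+5+0+0+10+0+5+10 = 40 CPU-hours, leaving 230.
Order the jobs by throughput per CPU-hour: J9 300 > J21 270 > J19 200 > J3 190 > J6 170 > J37 140 > J22 50 > J35 40.
J9 takes 65 more to reach its cap of 75 → 165 left.
Give J21 5 more to hit its cap of 15 → 160 left.
Give J19 15 more to hit its cap of 20 → 145 left.
J3: +85 to 85 (cap) → 60 left.
J6: +60 (room for 80) → 60. Pool exhausted.

60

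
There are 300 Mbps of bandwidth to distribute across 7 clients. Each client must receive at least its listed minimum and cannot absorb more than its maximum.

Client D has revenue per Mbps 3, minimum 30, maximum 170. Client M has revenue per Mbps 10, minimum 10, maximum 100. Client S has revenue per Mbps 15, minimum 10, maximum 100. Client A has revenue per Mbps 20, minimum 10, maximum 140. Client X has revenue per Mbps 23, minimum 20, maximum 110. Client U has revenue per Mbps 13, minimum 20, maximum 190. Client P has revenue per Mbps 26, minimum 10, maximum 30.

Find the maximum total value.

Meeting every minimum uses 30+10+10+10+20+20+10 = 110 Mbps, leaving 190.
Highest revenue per Mbps first: Client P 26 > Client X 23 > Client A 20 > Client S 15 > Client U 13 > Client M 10 > Client D 3.
Client P takes 20 more to reach its cap of 30 ; 170 left.
Client X takes 90 more to reach its cap of 110 ; 80 left.
Client A has room for 130 more but only 80 remain, so it gets 90.
Total = 3×30 + 10×10 + 15×10 + 20×90 + 23×110 + 13×20 + 26×30 = 5710.

5710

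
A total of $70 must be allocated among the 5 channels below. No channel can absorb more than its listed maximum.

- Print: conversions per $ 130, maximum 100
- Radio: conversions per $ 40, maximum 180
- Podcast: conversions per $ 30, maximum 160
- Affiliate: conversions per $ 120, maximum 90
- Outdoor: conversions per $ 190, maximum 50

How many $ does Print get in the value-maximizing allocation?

Order the channels by conversions per $: Outdoor 190 > Print 130 > Affiliate 120 > Radio 40 > Podcast 30.
Give Outdoor 50 to hit its cap of 50 → 20 left.
Print: +20 (room for 100) → 20. Pool exhausted.

20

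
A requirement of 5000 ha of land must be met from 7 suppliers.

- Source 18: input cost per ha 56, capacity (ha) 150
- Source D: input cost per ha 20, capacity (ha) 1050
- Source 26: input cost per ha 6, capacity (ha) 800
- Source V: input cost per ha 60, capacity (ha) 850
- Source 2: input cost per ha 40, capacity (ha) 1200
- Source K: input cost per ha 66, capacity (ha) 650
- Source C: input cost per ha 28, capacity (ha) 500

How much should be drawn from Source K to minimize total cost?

Cheapest first:
Take 800 from Source 26 at 6 — need 4200 more.
Source D (20): use full 1050 — 3150 ha to go.
Source C at 28: take all 500 ha — 2650 still needed.
Source 2 at 40: take all 1200 ha — 1450 still needed.
Take 150 from Source 18 at 56 — need 1300 more.
Source V (60): use full 850 — 450 ha to go.
Source K (66): take the remaining 450 — done.

450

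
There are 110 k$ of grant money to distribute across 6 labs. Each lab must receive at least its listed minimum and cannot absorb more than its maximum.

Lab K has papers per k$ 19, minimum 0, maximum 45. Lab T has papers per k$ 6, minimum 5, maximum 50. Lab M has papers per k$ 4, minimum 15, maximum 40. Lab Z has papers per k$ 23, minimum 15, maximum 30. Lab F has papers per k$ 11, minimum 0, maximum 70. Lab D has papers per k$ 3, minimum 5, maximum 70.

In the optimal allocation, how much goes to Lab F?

Meeting every minimum uses 0+5+15+15+0+5 = 40 k$, leaving 70.
Rank by papers per k$: Lab Z 23 > Lab K 19 > Lab F 11 > Lab T 6 > Lab M 4 > Lab D 3.
Lab Z: +15 to 30 (cap) → 55 left.
Lab K takes 45 more to reach its cap of 45 → 10 left.
Lab F has room for 70 more but only 10 remain, so it gets 10.

10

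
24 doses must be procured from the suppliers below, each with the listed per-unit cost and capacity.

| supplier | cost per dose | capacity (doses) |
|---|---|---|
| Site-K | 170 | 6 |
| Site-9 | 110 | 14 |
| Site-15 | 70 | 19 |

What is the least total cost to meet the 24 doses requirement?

Use suppliers in increasing cost order.
Take 19 from Site-15 at 70 — need 5 more.
Site-9 (110): take the remaining 5 — done.
Site-K: unused.
Cost = 19×70 + 5×110 = 1880.

1880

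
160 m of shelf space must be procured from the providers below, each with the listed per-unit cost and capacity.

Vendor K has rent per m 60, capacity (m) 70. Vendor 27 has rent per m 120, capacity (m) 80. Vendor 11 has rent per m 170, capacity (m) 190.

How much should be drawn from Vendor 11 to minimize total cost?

Use providers in increasing cost order.
Vendor K at 60: take all 70 m ; 90 still needed.
Take 80 from Vendor 27 at 120 ; need 10 more.
Vendor 11 (170): take the remaining 10 ; done.

10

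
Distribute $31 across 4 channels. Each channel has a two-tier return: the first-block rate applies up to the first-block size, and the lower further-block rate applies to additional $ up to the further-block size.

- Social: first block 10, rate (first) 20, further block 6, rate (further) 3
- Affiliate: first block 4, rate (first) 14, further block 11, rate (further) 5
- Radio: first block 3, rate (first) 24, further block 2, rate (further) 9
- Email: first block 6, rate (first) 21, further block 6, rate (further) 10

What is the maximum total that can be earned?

532

Order all 8 blocks by rate: Radio/first 24 > Email/first 21 > Social/first 20 > Affiliate/first 14 > Email/second 10 > Radio/second 9 > Affiliate/second 5 > Social/second 3.
Radio first at 24: fill all 3 ; 28 left.
Fill Email first block (6 at 21) ; 22 left.
Fill Social first block (10 at 20) ; 12 left.
Fill Affiliate first block (4 at 14) ; 8 left.
Email second at 10: fill all 6 ; 2 left.
Radio second at 9: fill all 2 ; 0 left.
Total = 24×3 + 21×6 + 20×10 + 14×4 + 10×6 + 9×2 = 532.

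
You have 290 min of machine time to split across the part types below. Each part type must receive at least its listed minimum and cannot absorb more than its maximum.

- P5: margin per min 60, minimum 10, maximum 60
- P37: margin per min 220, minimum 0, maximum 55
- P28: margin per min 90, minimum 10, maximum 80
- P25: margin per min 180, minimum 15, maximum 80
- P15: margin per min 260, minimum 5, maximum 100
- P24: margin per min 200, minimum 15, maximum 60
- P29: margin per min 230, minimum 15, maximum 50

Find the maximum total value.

Meeting every minimum uses 10+0+10+15+5+15+15 = 70 min, leaving 220.
Highest margin per min first: P15 260 > P29 230 > P37 220 > P24 200 > P25 180 > P28 90 > P5 60.
Give P15 95 more to hit its cap of 100 — 125 left.
P29: +35 to 50 (cap) — 90 left.
P37 takes 55 more to reach its cap of 55 — 35 left.
P24 has room for 45 more but only 35 remain, so it gets 50.
Total = 60×10 + 220×55 + 90×10 + 180×15 + 260×100 + 200×50 + 230×50 = 63800.

63800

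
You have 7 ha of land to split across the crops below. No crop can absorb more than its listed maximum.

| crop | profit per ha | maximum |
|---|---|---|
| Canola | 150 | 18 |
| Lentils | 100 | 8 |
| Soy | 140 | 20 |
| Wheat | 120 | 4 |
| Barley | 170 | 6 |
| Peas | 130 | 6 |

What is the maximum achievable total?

Rank by profit per ha: Barley 170 > Canola 150 > Soy 140 > Peas 130 > Wheat 120 > Lentils 100.
Give Barley 6 to hit its cap of 6 ; 1 left.
Only 1 left; Canola takes them to reach 1.
Total = 150×1 + 170×6 = 1170.

1170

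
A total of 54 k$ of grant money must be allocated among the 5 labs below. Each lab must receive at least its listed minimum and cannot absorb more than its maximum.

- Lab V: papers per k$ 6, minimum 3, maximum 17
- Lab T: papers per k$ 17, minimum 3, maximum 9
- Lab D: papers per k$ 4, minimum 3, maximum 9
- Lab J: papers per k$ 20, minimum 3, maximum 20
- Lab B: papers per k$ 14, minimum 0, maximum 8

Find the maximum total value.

Meeting every minimum uses 3+3+3+3+0 = 12 k$, leaving 42.
Highest papers per k$ first: Lab J 20 > Lab T 17 > Lab B 14 > Lab V 6 > Lab D 4.
Lab J takes 17 more to reach its cap of 20 — 25 left.
Give Lab T 6 more to hit its cap of 9 — 19 left.
Give Lab B 8 more to hit its cap of 8 — 11 left.
Lab V: +11 (room for 14) → 14. Pool exhausted.
Total = 6×14 + 17×9 + 4×3 + 20×20 + 14×8 = 761.

761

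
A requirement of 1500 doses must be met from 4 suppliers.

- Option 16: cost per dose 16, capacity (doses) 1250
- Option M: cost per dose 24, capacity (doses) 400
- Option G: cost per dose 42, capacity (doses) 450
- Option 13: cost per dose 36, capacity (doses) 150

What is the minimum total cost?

Cheapest first:
Option 16 at 16: take all 1250 doses ; 250 still needed.
Take 250 from Option M at 24 to finish.
Option 13, Option G: unused.
Cost = 1250×16 + 250×24 = 26000.

26000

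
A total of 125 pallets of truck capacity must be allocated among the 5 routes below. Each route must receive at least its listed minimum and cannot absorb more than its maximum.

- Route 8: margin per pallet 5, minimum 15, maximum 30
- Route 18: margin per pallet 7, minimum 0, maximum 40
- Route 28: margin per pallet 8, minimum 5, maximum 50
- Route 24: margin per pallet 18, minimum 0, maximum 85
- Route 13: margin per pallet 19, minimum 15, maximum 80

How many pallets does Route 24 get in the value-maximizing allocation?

25

Meeting every minimum uses 15+0+5+0+15 = 35 pallets, leaving 90.
Highest margin per pallet first: Route 13 19 > Route 24 18 > Route 28 8 > Route 18 7 > Route 8 5.
Route 13: +65 to 80 (cap) → 25 left.
Only 25 left; Route 24 takes them to reach 25.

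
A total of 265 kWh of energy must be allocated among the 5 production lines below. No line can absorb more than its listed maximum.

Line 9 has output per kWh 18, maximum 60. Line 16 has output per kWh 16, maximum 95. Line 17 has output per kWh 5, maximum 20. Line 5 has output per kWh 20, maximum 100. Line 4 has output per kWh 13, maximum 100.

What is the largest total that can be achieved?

4730

Rank by output per kWh: Line 5 20 > Line 9 18 > Line 16 16 > Line 4 13 > Line 17 5.
Give Line 5 100 to hit its cap of 100 ; 165 left.
Line 9 takes 60 to reach its cap of 60 ; 105 left.
Line 16: +95 to 95 (cap) ; 10 left.
Line 4 has room for 100 but only 10 remain, so it gets 10.
Total = 18×60 + 16×95 + 20×100 + 13×10 = 4730.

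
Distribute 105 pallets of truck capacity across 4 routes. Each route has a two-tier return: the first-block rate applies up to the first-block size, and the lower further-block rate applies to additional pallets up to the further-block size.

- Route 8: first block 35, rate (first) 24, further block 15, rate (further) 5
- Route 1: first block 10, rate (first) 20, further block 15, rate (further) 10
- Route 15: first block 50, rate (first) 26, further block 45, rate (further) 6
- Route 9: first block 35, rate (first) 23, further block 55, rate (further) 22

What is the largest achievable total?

2600

Rank every tier by rate: Route 15/tier1 26 > Route 8/tier1 24 > Route 9/tier1 23 > Route 9/tier2 22 > Route 1/tier1 20 > Route 1/tier2 10 > Route 15/tier2 6 > Route 8/tier2 5.
Route 15/tier1 (26): +50 → 55 left.
Fill Route 8 tier1 block (35 at 24) → 20 left.
Route 9/tier1: +20 of 35 at 23; pool empty.
Total = 26×50 + 24×35 + 23×20 = 2600.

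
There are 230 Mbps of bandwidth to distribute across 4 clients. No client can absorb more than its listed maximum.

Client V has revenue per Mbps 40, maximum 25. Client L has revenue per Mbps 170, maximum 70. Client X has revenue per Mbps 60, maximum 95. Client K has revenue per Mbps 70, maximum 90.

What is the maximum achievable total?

22400

Rank by revenue per Mbps: Client L 170 > Client K 70 > Client X 60 > Client V 40.
Client L takes 70 to reach its cap of 70 ; 160 left.
Client K: +90 to 90 (cap) ; 70 left.
Client X has room for 95 but only 70 remain, so it gets 70.
Total = 170×70 + 60×70 + 70×90 = 22400.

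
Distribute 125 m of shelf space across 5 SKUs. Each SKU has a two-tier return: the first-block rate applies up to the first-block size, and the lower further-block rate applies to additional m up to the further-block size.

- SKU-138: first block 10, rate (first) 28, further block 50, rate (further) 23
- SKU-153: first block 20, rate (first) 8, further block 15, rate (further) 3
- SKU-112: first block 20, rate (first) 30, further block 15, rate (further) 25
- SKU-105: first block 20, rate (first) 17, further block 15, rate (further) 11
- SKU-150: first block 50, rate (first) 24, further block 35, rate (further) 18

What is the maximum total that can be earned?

Treat each block as its own option and order by rate: SKU-112/T1 30 > SKU-138/T1 28 > SKU-112/T2 25 > SKU-150/T1 24 > SKU-138/T2 23 > SKU-150/T2 18 > SKU-105/T1 17 > SKU-105/T2 11 > SKU-153/T1 8 > SKU-153/T2 3.
SKU-112 T1 at 30: fill all 20 → 105 left.
SKU-138/T1 (28): +10 → 95 left.
Fill SKU-112 T2 block (15 at 25) → 80 left.
SKU-150/T1 (24): +50 → 30 left.
SKU-138/T2: +30 of 50 at 23; pool empty.
Total = 30×20 + 28×10 + 25×15 + 24×50 + 23×30 = 3145.

3145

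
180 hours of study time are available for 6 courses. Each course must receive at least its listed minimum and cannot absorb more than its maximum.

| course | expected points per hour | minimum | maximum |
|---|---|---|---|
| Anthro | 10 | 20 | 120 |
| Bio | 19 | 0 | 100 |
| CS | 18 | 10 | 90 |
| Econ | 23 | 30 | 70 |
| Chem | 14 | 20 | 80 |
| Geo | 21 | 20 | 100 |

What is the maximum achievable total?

Meeting every minimum uses 20+0+10+30+20+20 = 100 hours, leaving 80.
Order the courses by expected points per hour: Econ 23 > Geo 21 > Bio 19 > CS 18 > Chem 14 > Anthro 10.
Econ: +40 to 70 (cap) → 40 left.
Geo: +40 (room for 80) → 60. Pool exhausted.
Total = 10×20 + 18×10 + 23×70 + 14×20 + 21×60 = 3530.

3530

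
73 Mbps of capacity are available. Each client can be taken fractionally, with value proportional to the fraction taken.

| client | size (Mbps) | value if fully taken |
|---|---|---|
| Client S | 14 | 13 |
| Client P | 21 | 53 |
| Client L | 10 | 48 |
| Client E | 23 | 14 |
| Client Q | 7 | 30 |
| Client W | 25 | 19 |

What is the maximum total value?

159.96

Sort by value density: Client L 48/10≈4.8, Client Q 30/7≈4.29, Client P 53/21≈2.52, Client S 13/14≈0.929, Client W 19/25≈0.76, Client E 14/23≈0.609.
Client L: take in full, 10 Mbps for value 48 → 63 left.
Client Q: take in full, 7 Mbps for value 30 → 56 left.
Client P: take in full, 21 Mbps for value 53 → 35 left.
Client S: take in full, 14 Mbps for value 13 → 21 left.
Fill the last 21 Mbps with part of Client W: 21/25 of it earns 15.96.
Total value = 159.96.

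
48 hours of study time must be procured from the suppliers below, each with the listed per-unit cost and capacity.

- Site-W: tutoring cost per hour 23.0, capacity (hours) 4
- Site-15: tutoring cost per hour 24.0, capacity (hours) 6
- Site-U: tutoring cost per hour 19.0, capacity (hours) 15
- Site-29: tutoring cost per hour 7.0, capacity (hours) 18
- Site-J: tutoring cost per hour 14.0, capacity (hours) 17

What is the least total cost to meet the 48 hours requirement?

Use suppliers in increasing cost order.
Site-29 (7.0): use full 18 — 30 hours to go.
Site-J (14.0): use full 17 — 13 hours to go.
Site-U (19.0): take the remaining 13 — done.
Site-W, Site-15: unused.
Cost = 18×7.0 + 17×14.0 + 13×19.0 = 611.

611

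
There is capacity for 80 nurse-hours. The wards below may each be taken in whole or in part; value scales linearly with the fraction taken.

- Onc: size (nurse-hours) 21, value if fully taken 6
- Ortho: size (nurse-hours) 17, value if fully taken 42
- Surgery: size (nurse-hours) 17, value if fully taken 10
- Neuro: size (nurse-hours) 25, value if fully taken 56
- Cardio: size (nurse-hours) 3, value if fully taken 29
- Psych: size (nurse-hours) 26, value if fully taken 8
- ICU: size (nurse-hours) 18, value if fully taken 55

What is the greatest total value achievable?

Sort by value density: Cardio 29/3≈9.67, ICU 55/18≈3.06, Ortho 42/17≈2.47, Neuro 56/25≈2.24, Surgery 10/17≈0.588, Psych 8/26≈0.308, Onc 6/21≈0.286.
All 3 nurse-hours of Cardio fit (value 29) — 77 remain.
All 18 nurse-hours of ICU fit (value 55) — 59 remain.
Take all of Ortho (17 nurse-hours, value 42) — 42 nurse-hours left.
Neuro: take in full, 25 nurse-hours for value 56 — 17 left.
All 17 nurse-hours of Surgery fit (value 10) — 0 remain.
Total value = 192.

192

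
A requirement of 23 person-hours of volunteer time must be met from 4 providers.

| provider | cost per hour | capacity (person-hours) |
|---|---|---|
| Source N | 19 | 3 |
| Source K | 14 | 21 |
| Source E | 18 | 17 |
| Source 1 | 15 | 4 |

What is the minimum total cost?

324

Use providers in increasing cost order.
Source K (14): use full 21 — 2 person-hours to go.
Source 1 at 15: take 2 of its 4 — requirement met.
Source E, Source N: unused.
Cost = 21×14 + 2×15 = 324.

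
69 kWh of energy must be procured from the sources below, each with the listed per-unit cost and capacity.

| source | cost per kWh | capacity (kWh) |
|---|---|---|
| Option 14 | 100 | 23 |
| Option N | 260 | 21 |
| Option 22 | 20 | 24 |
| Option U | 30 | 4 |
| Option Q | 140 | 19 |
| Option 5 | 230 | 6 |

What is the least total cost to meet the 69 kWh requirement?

Fill from the cheapest source first.
Option 22 at 20: take all 24 kWh ; 45 still needed.
Take 4 from Option U at 30 ; need 41 more.
Take 23 from Option 14 at 100 ; need 18 more.
Option Q at 140: take 18 of its 19 ; requirement met.
Option 5, Option N: unused.
Cost = 24×20 + 4×30 + 23×100 + 18×140 = 5420.

5420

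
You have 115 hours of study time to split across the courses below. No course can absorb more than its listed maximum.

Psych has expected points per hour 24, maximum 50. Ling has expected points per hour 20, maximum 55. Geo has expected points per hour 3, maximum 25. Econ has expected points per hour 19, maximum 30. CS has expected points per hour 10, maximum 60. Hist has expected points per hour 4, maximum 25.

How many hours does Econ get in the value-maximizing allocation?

Rank by expected points per hour: Psych 24 > Ling 20 > Econ 19 > CS 10 > Hist 4 > Geo 3.
Psych: +50 to 50 (cap) → 65 left.
Give Ling 55 to hit its cap of 55 → 10 left.
Only 10 left; Econ takes them to reach 10.

10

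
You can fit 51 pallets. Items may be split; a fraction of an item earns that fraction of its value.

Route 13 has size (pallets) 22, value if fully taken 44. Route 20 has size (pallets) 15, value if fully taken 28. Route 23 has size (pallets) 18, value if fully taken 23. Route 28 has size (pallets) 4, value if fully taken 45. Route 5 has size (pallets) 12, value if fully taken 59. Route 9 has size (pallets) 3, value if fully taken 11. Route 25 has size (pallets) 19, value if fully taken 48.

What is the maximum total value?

Sort by value density: Route 28 45/4≈11.2, Route 5 59/12≈4.92, Route 9 11/3≈3.67, Route 25 48/19≈2.53, Route 13 44/22≈2, Route 20 28/15≈1.87, Route 23 23/18≈1.28.
All 4 pallets of Route 28 fit (value 45) → 47 remain.
Take all of Route 5 (12 pallets, value 59) → 35 pallets left.
Take all of Route 9 (3 pallets, value 11) → 32 pallets left.
All 19 pallets of Route 25 fit (value 48) → 13 remain.
Only 13 pallets remain; take 13/22 of Route 13 for value 44×13/22 = 26.
Total value = 189.

189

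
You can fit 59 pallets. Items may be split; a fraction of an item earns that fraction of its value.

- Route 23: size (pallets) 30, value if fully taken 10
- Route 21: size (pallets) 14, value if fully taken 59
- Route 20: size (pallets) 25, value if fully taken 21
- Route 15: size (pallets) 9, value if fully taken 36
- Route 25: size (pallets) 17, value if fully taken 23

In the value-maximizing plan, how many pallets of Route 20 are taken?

Rank by value-to-size ratio: Route 21 59/14≈4.21, Route 15 36/9≈4, Route 25 23/17≈1.35, Route 20 21/25≈0.84, Route 23 10/30≈0.333.
Take all of Route 21 (14 pallets, value 59) ; 45 pallets left.
Take all of Route 15 (9 pallets, value 36) ; 36 pallets left.
Route 25: take in full, 17 pallets for value 23 ; 19 left.
Fill the last 19 pallets with part of Route 20: 19/25 of it earns 15.96.

19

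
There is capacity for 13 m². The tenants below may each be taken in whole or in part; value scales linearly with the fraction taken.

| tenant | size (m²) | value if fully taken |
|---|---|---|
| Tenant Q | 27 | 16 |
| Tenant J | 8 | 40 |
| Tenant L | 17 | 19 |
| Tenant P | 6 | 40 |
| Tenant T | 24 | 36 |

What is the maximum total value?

Rank by value-to-size ratio: Tenant P 40/6≈6.67, Tenant J 40/8≈5, Tenant T 36/24≈1.5, Tenant L 19/17≈1.12, Tenant Q 16/27≈0.593.
Tenant P: take in full, 6 m² for value 40 ; 7 left.
Only 7 m² remain; take 7/8 of Tenant J for value 40×7/8 = 35.
Total value = 75.

75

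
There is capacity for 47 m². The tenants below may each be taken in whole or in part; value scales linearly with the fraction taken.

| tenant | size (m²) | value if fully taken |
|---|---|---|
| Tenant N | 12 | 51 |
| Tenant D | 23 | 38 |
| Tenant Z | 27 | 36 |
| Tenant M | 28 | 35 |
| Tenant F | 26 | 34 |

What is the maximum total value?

Rank by value-to-size ratio: Tenant N 51/12≈4.25, Tenant D 38/23≈1.65, Tenant Z 36/27≈1.33, Tenant F 34/26≈1.31, Tenant M 35/28≈1.25.
Tenant N: take in full, 12 m² for value 51 → 35 left.
All 23 m² of Tenant D fit (value 38) → 12 remain.
Fill the last 12 m² with part of Tenant Z: 12/27 of it earns 16.
Total value = 105.

105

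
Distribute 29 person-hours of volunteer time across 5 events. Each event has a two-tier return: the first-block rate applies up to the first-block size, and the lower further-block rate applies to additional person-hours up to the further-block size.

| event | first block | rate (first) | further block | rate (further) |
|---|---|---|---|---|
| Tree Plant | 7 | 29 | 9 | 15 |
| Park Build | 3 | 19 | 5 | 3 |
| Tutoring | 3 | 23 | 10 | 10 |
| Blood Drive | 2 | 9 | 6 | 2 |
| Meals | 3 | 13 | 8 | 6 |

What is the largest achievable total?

543

Treat each block as its own option and order by rate: Tree Plant/first 29 > Tutoring/first 23 > Park Build/first 19 > Tree Plant/second 15 > Meals/first 13 > Tutoring/second 10 > Blood Drive/first 9 > Meals/second 6 > Park Build/second 3 > Blood Drive/second 2.
Tree Plant first at 29: fill all 7 ; 22 left.
Tutoring/first (23): +3 ; 19 left.
Fill Park Build first block (3 at 19) ; 16 left.
Tree Plant second at 15: fill all 9 ; 7 left.
Meals/first (13): +3 ; 4 left.
4 remain; put them into Tutoring second at 10.
Total = 29×7 + 23×3 + 19×3 + 15×9 + 13×3 + 10×4 = 543.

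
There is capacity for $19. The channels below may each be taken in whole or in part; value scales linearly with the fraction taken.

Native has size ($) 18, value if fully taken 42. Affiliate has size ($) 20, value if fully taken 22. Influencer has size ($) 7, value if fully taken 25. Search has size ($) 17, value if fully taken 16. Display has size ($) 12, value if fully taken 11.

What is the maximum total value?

53

Best value per unit of size first: Influencer 25/7≈3.57, Native 42/18≈2.33, Affiliate 22/20≈1.1, Search 16/17≈0.941, Display 11/12≈0.917.
Take all of Influencer (7 $, value 25) → 12 $ left.
Only 12 $ remain; take 12/18 of Native for value 42×12/18 = 28.
Total value = 53.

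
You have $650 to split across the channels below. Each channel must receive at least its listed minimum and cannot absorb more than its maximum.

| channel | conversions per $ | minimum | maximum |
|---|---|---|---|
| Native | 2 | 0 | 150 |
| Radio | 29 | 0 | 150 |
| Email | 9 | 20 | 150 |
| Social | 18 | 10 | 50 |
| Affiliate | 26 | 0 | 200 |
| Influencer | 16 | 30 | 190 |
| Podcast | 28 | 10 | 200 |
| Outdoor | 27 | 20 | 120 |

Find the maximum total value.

17150

Meeting every minimum uses 0+0+20+10+0+30+10+20 = 90 $, leaving 560.
Highest conversions per $ first: Radio 29 > Podcast 28 > Outdoor 27 > Affiliate 26 > Social 18 > Influencer 16 > Email 9 > Native 2.
Radio takes 150 more to reach its cap of 150 → 410 left.
Give Podcast 190 more to hit its cap of 200 → 220 left.
Outdoor: +100 to 120 (cap) → 120 left.
Affiliate has room for 200 more but only 120 remain, so it gets 120.
Total = 29×150 + 9×20 + 18×10 + 26×120 + 16×30 + 28×200 + 27×120 = 17150.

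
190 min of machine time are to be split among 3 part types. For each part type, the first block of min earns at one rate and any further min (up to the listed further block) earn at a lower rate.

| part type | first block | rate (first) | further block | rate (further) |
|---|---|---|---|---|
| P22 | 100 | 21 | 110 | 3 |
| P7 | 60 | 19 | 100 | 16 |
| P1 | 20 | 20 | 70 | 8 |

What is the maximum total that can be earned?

Order all 6 blocks by rate: P22/first 21 > P1/first 20 > P7/first 19 > P7/second 16 > P1/second 8 > P22/second 3.
P22 first at 21: fill all 100 — 90 left.
Fill P1 first block (20 at 20) — 70 left.
P7/first (19): +60 — 10 left.
P7 second at 16: only 10 left, fill 10.
Total = 21×100 + 20×20 + 19×60 + 16×10 = 3800.

3800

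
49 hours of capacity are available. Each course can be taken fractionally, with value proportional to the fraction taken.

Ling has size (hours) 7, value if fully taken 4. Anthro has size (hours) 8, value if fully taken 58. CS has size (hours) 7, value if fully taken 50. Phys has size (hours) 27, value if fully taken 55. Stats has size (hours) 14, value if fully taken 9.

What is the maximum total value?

167.5

Sort by value density: Anthro 58/8≈7.25, CS 50/7≈7.14, Phys 55/27≈2.04, Stats 9/14≈0.643, Ling 4/7≈0.571.
Take all of Anthro (8 hours, value 58) ; 41 hours left.
All 7 hours of CS fit (value 50) ; 34 remain.
Phys: take in full, 27 hours for value 55 ; 7 left.
Fill the last 7 hours with part of Stats: 7/14 of it earns 4.5.
Total value = 167.5.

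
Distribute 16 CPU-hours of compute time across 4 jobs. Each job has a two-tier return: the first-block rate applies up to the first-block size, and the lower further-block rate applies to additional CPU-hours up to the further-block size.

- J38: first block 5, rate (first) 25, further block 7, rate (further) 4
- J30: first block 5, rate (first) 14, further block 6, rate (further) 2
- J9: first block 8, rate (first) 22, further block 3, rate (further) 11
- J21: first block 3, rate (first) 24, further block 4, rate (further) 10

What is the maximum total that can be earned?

373

Treat each block as its own option and order by rate: J38/tier1 25 > J21/tier1 24 > J9/tier1 22 > J30/tier1 14 > J9/tier2 11 > J21/tier2 10 > J38/tier2 4 > J30/tier2 2.
Fill J38 tier1 block (5 at 25) — 11 left.
J21 tier1 at 24: fill all 3 — 8 left.
Fill J9 tier1 block (8 at 22) — 0 left.
Total = 25×5 + 24×3 + 22×8 = 373.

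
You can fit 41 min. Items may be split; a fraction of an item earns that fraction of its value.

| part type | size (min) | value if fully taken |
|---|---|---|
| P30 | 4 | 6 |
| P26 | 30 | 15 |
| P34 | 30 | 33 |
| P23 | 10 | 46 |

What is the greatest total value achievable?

81.7

Best value per unit of size first: P23 46/10≈4.6, P30 6/4≈1.5, P34 33/30≈1.1, P26 15/30≈0.5.
Take all of P23 (10 min, value 46) ; 31 min left.
P30: take in full, 4 min for value 6 ; 27 left.
Fill the last 27 min with part of P34: 27/30 of it earns 29.7.
Total value = 81.7.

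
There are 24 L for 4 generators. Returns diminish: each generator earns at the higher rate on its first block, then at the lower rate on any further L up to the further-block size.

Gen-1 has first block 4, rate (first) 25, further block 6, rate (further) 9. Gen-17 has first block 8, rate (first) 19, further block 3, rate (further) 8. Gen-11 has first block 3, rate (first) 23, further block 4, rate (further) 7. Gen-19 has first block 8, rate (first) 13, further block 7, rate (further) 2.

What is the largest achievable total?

434

Order all 8 blocks by rate: Gen-1/first 25 > Gen-11/first 23 > Gen-17/first 19 > Gen-19/first 13 > Gen-1/second 9 > Gen-17/second 8 > Gen-11/second 7 > Gen-19/second 2.
Gen-1 first at 25: fill all 4 ; 20 left.
Fill Gen-11 first block (3 at 23) ; 17 left.
Gen-17/first (19): +8 ; 9 left.
Gen-19/first (13): +8 ; 1 left.
Gen-1 second at 9: only 1 left, fill 1.
Total = 25×4 + 23×3 + 19×8 + 13×8 + 9×1 = 434.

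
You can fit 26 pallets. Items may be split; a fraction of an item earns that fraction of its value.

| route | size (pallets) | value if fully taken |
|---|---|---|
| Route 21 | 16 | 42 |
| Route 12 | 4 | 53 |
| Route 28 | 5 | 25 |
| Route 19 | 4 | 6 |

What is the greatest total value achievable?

121.5

Sort by value density: Route 12 53/4≈13.2, Route 28 25/5≈5, Route 21 42/16≈2.62, Route 19 6/4≈1.5.
All 4 pallets of Route 12 fit (value 53) — 22 remain.
All 5 pallets of Route 28 fit (value 25) — 17 remain.
Take all of Route 21 (16 pallets, value 42) — 1 pallets left.
1 pallets left: a 1/4 share of Route 19 gives 6×1/4 = 1.5.
Total value = 121.5.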